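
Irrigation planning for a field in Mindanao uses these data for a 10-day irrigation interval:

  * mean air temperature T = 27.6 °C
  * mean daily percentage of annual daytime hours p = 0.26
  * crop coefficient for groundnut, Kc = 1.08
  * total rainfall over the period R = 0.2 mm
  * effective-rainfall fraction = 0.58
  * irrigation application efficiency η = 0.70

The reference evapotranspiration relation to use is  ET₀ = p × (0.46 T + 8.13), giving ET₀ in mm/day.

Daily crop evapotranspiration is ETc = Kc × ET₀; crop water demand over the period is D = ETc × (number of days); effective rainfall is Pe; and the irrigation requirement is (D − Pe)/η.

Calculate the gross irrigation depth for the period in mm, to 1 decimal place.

83.4 mm

ET₀ = 0.26 × (0.46 × 27.6 + 8.13) = 0.26 × 20.826 = 5.4148 mm/d
ETc = Kc × ET₀ = 1.08 × 5.4148 = 5.8480 mm/d
Crop demand D = ETc × 10 d = 5.8480 × 10 = 58.480 mm
Pe = 0.58 × 0.2 = 0.116 mm
D − Pe = 58.480 − 0.116 = 58.364 mm
Gross irrigation = 58.364 / 0.70 = 83.377 mm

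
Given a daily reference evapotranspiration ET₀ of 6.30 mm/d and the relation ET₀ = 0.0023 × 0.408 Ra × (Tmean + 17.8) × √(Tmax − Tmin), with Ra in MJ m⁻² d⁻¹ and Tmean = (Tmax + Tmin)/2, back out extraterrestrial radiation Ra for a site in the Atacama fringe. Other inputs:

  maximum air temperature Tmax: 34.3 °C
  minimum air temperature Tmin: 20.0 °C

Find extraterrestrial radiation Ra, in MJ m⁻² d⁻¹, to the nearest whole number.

Tmean = (34.3+20.0)/2 = 27.15 °C; ΔT = 14.3
Ra = ET₀ / [0.0023 × 0.408 × (Tmean+17.8) × √ΔT]
   = 6.30 / (0.0023 × 0.408 × 44.95 × 3.7815) = 39.497 MJ m⁻² d⁻¹

39 MJ m⁻² d⁻¹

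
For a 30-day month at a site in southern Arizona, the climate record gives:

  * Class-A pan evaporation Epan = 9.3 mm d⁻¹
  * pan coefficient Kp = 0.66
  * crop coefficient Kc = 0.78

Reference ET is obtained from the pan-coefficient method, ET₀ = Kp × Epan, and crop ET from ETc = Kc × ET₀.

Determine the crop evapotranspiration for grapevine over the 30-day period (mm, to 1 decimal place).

143.6 mm

ET₀ = 0.66 × 9.3 = 6.1380 mm/d
ETc = Kc × ET₀ = 0.78 × 6.1380 = 4.7876 mm/d
Over 30 days: 4.7876 × 30 = 143.628 mm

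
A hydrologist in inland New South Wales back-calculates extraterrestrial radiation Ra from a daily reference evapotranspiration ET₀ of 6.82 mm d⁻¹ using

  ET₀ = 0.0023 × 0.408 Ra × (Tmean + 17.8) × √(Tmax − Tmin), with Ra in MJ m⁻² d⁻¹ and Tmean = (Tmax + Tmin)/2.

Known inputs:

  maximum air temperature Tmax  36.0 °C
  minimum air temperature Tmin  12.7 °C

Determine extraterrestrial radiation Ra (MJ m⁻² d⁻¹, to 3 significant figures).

Tmean = (36.0+12.7)/2 = 24.35 °C; ΔT = 23.3
Ra = ET₀ / [0.0023 × 0.408 × (Tmean+17.8) × √ΔT]
   = 6.82 / (0.0023 × 0.408 × 42.15 × 4.8270) = 35.721 MJ m⁻² d⁻¹

35.7 MJ m⁻² d⁻¹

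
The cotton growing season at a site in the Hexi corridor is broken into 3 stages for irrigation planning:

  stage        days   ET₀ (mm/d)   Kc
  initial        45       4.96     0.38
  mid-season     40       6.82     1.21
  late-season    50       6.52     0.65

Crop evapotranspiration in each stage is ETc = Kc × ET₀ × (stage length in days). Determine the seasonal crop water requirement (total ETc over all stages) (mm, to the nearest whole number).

initial: 0.38 × 4.96 × 45 = 84.82 mm
mid-season: 1.21 × 6.82 × 40 = 330.09 mm
late-season: 0.65 × 6.52 × 50 = 211.90 mm
Seasonal total = 626.81 mm

627 mm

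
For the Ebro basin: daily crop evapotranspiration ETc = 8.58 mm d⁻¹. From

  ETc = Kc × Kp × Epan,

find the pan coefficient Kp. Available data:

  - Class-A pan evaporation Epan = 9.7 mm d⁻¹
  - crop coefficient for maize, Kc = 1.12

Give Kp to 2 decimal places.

ETc = Kc × Kp × Epan  ⇒  Kp = ETc / (Kc × Epan)
Kp = 8.58 / (1.12 × 9.7) = 8.58 / 10.864 = 0.7898

0.79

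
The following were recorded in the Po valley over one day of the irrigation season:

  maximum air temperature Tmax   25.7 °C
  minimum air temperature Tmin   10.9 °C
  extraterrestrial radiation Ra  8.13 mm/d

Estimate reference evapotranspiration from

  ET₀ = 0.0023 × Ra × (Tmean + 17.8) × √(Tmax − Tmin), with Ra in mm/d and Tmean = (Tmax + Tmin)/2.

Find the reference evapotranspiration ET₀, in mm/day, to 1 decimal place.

Tmean = (25.7 + 10.9)/2 = 18.30 °C
ET₀ = 0.0023 × 8.13 × (18.30 + 17.8) × √14.8 = 0.0023 × 8.13 × 36.10 × 3.8471 = 2.5969 mm/d

2.6 mm/day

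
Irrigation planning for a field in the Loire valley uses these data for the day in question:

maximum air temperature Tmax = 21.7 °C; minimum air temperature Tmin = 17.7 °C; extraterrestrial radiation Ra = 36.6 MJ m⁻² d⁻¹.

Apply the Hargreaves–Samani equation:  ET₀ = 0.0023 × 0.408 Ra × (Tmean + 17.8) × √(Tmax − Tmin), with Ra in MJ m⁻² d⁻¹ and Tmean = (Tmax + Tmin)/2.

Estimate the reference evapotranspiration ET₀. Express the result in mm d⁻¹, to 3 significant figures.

2.58 mm d⁻¹

Tmean = (21.7 + 17.7)/2 = 19.70 °C
0.408 Ra = 0.408 × 36.6 = 14.9328 mm/d equivalent
ET₀ = 0.0023 × 14.9328 × (19.70 + 17.8) × √4.0 = 0.0023 × 14.9328 × 37.50 × 2.0000 = 2.5759 mm/d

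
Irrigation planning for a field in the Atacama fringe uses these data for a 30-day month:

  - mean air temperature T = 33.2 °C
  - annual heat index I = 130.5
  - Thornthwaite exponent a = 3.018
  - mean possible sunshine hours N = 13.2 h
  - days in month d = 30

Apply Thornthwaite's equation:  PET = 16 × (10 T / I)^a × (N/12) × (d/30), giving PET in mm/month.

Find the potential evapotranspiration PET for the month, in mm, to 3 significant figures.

10T/I = 10 × 33.2 / 130.5 = 2.5441
(10T/I)^a = 2.5441^3.018 = 16.7457
Uncorrected PET = 16 × 16.7457 = 267.931 mm
Correction = (N/12)(d/30) = (13.2/12)(30/30) = 1.1000
PET = 267.931 × 1.1000 = 294.724 mm/month

295 mm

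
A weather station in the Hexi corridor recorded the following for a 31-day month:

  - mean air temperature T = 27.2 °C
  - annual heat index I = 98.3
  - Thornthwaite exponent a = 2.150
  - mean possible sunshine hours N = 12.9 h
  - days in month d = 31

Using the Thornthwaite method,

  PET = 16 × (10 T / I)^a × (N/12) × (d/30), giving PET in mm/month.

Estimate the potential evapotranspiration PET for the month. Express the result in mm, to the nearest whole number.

159 mm

10T/I = 10 × 27.2 / 98.3 = 2.7670
(10T/I)^a = 2.7670^2.150 = 8.9191
Uncorrected PET = 16 × 8.9191 = 142.706 mm
Correction = (N/12)(d/30) = (12.9/12)(31/30) = 1.1108
PET = 142.706 × 1.1108 = 158.518 mm/month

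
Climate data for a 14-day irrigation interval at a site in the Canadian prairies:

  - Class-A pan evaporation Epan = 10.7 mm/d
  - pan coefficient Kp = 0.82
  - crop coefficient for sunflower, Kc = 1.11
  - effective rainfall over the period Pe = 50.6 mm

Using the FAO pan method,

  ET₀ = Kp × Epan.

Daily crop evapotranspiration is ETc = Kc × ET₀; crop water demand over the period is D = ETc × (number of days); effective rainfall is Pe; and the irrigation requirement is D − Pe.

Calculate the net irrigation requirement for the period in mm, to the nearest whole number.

ET₀ = 0.82 × 10.7 = 8.7740 mm/d
ETc = Kc × ET₀ = 1.11 × 8.7740 = 9.7391 mm/d
Crop demand D = ETc × 14 d = 9.7391 × 14 = 136.347 mm
D − Pe = 136.347 − 50.6 = 85.747 mm

86 mm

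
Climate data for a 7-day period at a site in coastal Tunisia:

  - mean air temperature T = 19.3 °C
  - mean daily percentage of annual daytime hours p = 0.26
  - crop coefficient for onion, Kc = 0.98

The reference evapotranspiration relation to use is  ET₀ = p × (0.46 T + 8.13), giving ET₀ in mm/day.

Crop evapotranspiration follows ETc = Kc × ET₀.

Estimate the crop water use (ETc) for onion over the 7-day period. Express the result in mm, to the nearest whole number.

30 mm

ET₀ = 0.26 × (0.46 × 19.3 + 8.13) = 0.26 × 17.008 = 4.4221 mm/d
ETc = Kc × ET₀ = 0.98 × 4.4221 = 4.3337 mm/d
Over 7 days: 4.3337 × 7 = 30.336 mm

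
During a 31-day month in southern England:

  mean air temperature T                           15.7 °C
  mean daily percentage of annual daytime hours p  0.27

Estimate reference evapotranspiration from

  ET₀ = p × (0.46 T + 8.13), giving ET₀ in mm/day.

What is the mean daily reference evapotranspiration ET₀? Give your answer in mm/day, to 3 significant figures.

ET₀ = 0.27 × (0.46 × 15.7 + 8.13) = 0.27 × 15.352 = 4.1450 mm/d

4.15 mm/day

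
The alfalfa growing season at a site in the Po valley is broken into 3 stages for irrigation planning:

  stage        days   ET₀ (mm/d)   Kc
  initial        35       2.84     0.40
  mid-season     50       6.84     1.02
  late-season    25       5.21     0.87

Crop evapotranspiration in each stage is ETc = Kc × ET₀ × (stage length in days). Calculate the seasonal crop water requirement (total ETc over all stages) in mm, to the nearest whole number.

502 mm

initial: 0.40 × 2.84 × 35 = 39.76 mm
mid-season: 1.02 × 6.84 × 50 = 348.84 mm
late-season: 0.87 × 5.21 × 25 = 113.32 mm
Seasonal total = 501.92 mm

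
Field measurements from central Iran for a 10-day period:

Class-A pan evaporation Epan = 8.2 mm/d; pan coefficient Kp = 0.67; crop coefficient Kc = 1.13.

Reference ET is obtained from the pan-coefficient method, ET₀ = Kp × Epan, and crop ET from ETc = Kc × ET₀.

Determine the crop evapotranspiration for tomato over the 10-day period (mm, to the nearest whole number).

62 mm

ET₀ = 0.67 × 8.2 = 5.4940 mm/d
ETc = Kc × ET₀ = 1.13 × 5.4940 = 6.2082 mm/d
Over 10 days: 6.2082 × 10 = 62.082 mm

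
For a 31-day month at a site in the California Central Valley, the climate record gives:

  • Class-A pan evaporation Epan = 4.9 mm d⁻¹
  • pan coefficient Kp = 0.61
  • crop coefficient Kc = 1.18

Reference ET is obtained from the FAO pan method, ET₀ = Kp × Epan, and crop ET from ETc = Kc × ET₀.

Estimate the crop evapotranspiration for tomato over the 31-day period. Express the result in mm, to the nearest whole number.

109 mm

ET₀ = 0.61 × 4.9 = 2.9890 mm/d
ETc = Kc × ET₀ = 1.18 × 2.9890 = 3.5270 mm/d
Over 31 days: 3.5270 × 31 = 109.337 mm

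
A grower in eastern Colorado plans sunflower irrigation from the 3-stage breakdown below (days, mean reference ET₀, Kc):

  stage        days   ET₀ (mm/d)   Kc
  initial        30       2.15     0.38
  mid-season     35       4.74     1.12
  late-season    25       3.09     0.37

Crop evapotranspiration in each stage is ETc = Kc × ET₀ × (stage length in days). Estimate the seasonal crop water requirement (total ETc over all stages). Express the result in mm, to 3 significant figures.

initial: 0.38 × 2.15 × 30 = 24.51 mm
mid-season: 1.12 × 4.74 × 35 = 185.81 mm
late-season: 0.37 × 3.09 × 25 = 28.58 mm
Seasonal total = 238.90 mm

239 mm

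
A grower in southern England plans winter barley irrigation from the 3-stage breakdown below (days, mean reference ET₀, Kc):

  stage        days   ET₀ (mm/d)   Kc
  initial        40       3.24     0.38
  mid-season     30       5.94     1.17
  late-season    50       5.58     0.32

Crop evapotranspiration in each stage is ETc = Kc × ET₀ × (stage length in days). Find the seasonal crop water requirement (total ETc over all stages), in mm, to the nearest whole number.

initial: 0.38 × 3.24 × 40 = 49.25 mm
mid-season: 1.17 × 5.94 × 30 = 208.49 mm
late-season: 0.32 × 5.58 × 50 = 89.28 mm
Seasonal total = 347.02 mm

347 mm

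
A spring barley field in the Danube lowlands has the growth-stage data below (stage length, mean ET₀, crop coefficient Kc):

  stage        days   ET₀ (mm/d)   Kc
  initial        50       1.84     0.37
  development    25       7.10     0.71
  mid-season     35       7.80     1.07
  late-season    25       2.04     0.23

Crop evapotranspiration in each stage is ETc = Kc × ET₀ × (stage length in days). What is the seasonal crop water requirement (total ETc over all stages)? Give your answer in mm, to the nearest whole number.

464 mm

initial: 0.37 × 1.84 × 50 = 34.04 mm
development: 0.71 × 7.10 × 25 = 126.03 mm
mid-season: 1.07 × 7.80 × 35 = 292.11 mm
late-season: 0.23 × 2.04 × 25 = 11.73 mm
Seasonal total = 463.91 mm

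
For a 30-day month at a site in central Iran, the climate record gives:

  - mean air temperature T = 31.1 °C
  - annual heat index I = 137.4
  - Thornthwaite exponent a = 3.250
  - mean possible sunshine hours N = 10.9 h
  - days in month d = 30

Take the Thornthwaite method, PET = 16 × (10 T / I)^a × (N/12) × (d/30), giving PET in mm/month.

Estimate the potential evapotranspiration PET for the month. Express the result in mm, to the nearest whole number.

10T/I = 10 × 31.1 / 137.4 = 2.2635
(10T/I)^a = 2.2635^3.250 = 14.2245
Uncorrected PET = 16 × 14.2245 = 227.592 mm
Correction = (N/12)(d/30) = (10.9/12)(30/30) = 0.9083
PET = 227.592 × 0.9083 = 206.722 mm/month

207 mm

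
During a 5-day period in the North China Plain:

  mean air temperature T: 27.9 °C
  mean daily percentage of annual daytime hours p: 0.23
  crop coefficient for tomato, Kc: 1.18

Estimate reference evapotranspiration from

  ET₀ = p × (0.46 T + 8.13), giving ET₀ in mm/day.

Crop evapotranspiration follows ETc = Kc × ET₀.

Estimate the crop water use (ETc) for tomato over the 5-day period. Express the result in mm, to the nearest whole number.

ET₀ = 0.23 × (0.46 × 27.9 + 8.13) = 0.23 × 20.964 = 4.8217 mm/d
ETc = Kc × ET₀ = 1.18 × 4.8217 = 5.6896 mm/d
Over 5 days: 5.6896 × 5 = 28.448 mm

28 mm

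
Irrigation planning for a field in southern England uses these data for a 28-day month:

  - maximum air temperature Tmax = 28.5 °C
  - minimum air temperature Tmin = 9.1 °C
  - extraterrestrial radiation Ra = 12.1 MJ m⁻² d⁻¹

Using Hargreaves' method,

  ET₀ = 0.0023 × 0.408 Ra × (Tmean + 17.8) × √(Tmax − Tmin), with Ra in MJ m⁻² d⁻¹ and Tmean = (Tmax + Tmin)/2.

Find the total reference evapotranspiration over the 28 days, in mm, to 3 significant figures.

51.3 mm

Tmean = (28.5 + 9.1)/2 = 18.80 °C
0.408 Ra = 0.408 × 12.1 = 4.9368 mm/d equivalent
ET₀ = 0.0023 × 4.9368 × (18.80 + 17.8) × √19.4 = 0.0023 × 4.9368 × 36.60 × 4.4045 = 1.8304 mm/d
Over 28 days: 1.8304 × 28 = 51.251 mm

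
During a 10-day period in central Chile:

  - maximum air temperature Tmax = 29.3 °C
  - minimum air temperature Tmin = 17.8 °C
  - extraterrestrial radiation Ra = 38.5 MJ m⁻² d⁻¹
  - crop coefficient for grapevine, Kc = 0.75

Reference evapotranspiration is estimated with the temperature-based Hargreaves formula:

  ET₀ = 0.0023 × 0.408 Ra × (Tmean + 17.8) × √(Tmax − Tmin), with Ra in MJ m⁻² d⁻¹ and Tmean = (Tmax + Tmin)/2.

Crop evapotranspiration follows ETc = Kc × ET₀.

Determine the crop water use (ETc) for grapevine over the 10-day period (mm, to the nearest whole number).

38 mm

Tmean = (29.3 + 17.8)/2 = 23.55 °C
0.408 Ra = 0.408 × 38.5 = 15.7080 mm/d equivalent
ET₀ = 0.0023 × 15.7080 × (23.55 + 17.8) × √11.5 = 0.0023 × 15.7080 × 41.35 × 3.3912 = 5.0661 mm/d
ETc = Kc × ET₀ = 0.75 × 5.0661 = 3.7996 mm/d
Over 10 days: 3.7996 × 10 = 37.996 mm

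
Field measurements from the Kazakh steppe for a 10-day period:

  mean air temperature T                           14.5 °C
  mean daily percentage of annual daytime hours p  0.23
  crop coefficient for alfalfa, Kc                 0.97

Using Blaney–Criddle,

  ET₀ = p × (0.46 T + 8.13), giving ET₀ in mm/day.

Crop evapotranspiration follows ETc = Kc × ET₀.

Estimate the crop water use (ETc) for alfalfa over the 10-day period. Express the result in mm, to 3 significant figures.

33.0 mm

ET₀ = 0.23 × (0.46 × 14.5 + 8.13) = 0.23 × 14.800 = 3.4040 mm/d
ETc = Kc × ET₀ = 0.97 × 3.4040 = 3.3019 mm/d
Over 10 days: 3.3019 × 10 = 33.019 mm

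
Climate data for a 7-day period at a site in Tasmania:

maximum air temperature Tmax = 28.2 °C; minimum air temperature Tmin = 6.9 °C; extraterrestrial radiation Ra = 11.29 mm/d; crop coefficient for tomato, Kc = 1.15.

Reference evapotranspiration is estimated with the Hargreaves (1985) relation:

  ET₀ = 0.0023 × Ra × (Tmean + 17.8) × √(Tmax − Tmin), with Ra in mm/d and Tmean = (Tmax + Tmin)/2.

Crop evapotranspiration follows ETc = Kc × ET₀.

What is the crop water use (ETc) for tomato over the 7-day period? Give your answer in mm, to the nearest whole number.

34 mm

Tmean = (28.2 + 6.9)/2 = 17.55 °C
ET₀ = 0.0023 × 11.29 × (17.55 + 17.8) × √21.3 = 0.0023 × 11.29 × 35.35 × 4.6152 = 4.2364 mm/d
ETc = Kc × ET₀ = 1.15 × 4.2364 = 4.8719 mm/d
Over 7 days: 4.8719 × 7 = 34.103 mm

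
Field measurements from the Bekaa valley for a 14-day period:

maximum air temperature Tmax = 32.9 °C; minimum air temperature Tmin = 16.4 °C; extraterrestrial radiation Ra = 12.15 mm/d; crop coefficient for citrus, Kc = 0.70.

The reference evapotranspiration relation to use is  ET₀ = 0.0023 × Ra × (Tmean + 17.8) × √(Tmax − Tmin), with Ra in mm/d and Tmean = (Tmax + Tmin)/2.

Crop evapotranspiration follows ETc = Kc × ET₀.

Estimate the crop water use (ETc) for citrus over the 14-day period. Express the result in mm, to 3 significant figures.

47.2 mm

Tmean = (32.9 + 16.4)/2 = 24.65 °C
ET₀ = 0.0023 × 12.15 × (24.65 + 17.8) × √16.5 = 0.0023 × 12.15 × 42.45 × 4.0620 = 4.8186 mm/d
ETc = Kc × ET₀ = 0.70 × 4.8186 = 3.3730 mm/d
Over 14 days: 3.3730 × 14 = 47.222 mm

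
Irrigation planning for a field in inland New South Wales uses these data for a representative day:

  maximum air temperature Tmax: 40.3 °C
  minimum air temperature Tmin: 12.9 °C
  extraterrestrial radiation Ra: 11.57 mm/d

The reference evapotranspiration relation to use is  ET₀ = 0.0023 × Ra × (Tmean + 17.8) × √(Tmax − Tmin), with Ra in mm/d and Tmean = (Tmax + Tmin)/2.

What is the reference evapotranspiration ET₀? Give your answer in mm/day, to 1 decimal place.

6.2 mm/day

Tmean = (40.3 + 12.9)/2 = 26.60 °C
ET₀ = 0.0023 × 11.57 × (26.60 + 17.8) × √27.4 = 0.0023 × 11.57 × 44.40 × 5.2345 = 6.1847 mm/d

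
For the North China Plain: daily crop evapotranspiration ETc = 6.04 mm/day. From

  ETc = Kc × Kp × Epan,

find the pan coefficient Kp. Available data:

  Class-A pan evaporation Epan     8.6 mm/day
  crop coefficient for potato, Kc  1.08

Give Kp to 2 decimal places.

ETc = Kc × Kp × Epan  ⇒  Kp = ETc / (Kc × Epan)
Kp = 6.04 / (1.08 × 8.6) = 6.04 / 9.288 = 0.6503

0.65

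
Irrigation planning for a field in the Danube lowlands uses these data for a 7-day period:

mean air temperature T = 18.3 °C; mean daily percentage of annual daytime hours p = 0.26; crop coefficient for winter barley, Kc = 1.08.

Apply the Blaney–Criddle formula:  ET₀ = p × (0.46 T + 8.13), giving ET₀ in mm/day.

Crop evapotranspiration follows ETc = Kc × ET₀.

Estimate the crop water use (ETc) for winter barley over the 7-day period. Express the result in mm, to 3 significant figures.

32.5 mm

ET₀ = 0.26 × (0.46 × 18.3 + 8.13) = 0.26 × 16.548 = 4.3025 mm/d
ETc = Kc × ET₀ = 1.08 × 4.3025 = 4.6467 mm/d
Over 7 days: 4.6467 × 7 = 32.527 mm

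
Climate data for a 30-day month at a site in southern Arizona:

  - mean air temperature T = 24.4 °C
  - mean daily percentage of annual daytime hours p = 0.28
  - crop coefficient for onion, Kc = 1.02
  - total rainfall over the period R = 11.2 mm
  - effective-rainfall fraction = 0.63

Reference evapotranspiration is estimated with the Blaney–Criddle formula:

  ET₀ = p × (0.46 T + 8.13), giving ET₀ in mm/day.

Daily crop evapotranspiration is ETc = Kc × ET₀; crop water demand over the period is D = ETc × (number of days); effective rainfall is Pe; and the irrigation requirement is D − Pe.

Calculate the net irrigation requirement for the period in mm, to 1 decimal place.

ET₀ = 0.28 × (0.46 × 24.4 + 8.13) = 0.28 × 19.354 = 5.4191 mm/d
ETc = Kc × ET₀ = 1.02 × 5.4191 = 5.5275 mm/d
Crop demand D = ETc × 30 d = 5.5275 × 30 = 165.825 mm
Pe = 0.63 × 11.2 = 7.056 mm
D − Pe = 165.825 − 7.056 = 158.769 mm

158.8 mm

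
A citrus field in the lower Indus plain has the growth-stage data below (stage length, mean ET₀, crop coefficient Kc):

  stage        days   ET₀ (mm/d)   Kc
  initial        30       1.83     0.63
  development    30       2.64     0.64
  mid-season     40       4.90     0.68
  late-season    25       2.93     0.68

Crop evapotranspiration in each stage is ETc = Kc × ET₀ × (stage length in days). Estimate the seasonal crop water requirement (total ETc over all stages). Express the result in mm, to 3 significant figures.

268 mm

initial: 0.63 × 1.83 × 30 = 34.59 mm
development: 0.64 × 2.64 × 30 = 50.69 mm
mid-season: 0.68 × 4.90 × 40 = 133.28 mm
late-season: 0.68 × 2.93 × 25 = 49.81 mm
Seasonal total = 268.37 mm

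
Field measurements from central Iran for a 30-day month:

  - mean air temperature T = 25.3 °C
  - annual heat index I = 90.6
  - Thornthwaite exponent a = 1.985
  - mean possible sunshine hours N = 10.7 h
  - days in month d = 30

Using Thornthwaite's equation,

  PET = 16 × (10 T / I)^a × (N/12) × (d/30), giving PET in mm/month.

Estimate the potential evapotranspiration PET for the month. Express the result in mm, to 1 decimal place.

109.6 mm

10T/I = 10 × 25.3 / 90.6 = 2.7925
(10T/I)^a = 2.7925^1.985 = 7.6789
Uncorrected PET = 16 × 7.6789 = 122.862 mm
Correction = (N/12)(d/30) = (10.7/12)(30/30) = 0.8917
PET = 122.862 × 0.8917 = 109.556 mm/month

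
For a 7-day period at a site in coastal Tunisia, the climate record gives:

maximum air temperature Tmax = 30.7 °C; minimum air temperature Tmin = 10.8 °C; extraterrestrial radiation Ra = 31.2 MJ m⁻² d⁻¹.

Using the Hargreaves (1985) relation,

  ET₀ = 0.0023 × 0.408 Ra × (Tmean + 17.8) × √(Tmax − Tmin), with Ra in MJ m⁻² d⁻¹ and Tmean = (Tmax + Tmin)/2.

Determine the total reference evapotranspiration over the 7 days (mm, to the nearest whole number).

35 mm

Tmean = (30.7 + 10.8)/2 = 20.75 °C
0.408 Ra = 0.408 × 31.2 = 12.7296 mm/d equivalent
ET₀ = 0.0023 × 12.7296 × (20.75 + 17.8) × √19.9 = 0.0023 × 12.7296 × 38.55 × 4.4609 = 5.0349 mm/d
Over 7 days: 5.0349 × 7 = 35.244 mm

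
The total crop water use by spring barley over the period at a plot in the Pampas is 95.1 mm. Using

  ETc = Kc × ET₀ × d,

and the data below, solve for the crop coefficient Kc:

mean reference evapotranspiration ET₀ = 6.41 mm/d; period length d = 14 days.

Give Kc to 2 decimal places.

1.06

ETc = Kc × ET₀ × d  ⇒  Kc = ETc / (ET₀ × d)
Kc = 95.1 / (6.41 × 14) = 95.1 / 89.74 = 1.0597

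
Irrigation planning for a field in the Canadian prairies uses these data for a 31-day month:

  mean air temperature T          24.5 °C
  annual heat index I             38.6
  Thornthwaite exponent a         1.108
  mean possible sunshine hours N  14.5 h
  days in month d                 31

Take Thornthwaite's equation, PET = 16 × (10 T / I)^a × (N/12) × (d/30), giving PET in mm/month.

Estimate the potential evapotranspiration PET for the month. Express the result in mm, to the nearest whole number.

155 mm

10T/I = 10 × 24.5 / 38.6 = 6.3472
(10T/I)^a = 6.3472^1.108 = 7.7493
Uncorrected PET = 16 × 7.7493 = 123.989 mm
Correction = (N/12)(d/30) = (14.5/12)(31/30) = 1.2486
PET = 123.989 × 1.2486 = 154.813 mm/month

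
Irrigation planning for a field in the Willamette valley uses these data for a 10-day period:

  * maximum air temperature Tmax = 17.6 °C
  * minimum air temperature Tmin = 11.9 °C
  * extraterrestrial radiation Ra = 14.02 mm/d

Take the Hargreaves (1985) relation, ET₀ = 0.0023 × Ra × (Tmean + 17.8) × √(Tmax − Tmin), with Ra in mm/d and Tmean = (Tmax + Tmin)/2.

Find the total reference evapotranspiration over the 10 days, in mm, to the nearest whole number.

25 mm

Tmean = (17.6 + 11.9)/2 = 14.75 °C
ET₀ = 0.0023 × 14.02 × (14.75 + 17.8) × √5.7 = 0.0023 × 14.02 × 32.55 × 2.3875 = 2.5059 mm/d
Over 10 days: 2.5059 × 10 = 25.059 mm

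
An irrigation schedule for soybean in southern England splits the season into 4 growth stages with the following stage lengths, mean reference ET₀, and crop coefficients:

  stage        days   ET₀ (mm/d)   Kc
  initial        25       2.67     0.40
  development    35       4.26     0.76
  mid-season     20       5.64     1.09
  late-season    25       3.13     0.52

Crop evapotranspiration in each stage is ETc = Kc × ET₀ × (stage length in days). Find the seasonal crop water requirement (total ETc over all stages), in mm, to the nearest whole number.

304 mm

initial: 0.40 × 2.67 × 25 = 26.70 mm
development: 0.76 × 4.26 × 35 = 113.32 mm
mid-season: 1.09 × 5.64 × 20 = 122.95 mm
late-season: 0.52 × 3.13 × 25 = 40.69 mm
Seasonal total = 303.66 mm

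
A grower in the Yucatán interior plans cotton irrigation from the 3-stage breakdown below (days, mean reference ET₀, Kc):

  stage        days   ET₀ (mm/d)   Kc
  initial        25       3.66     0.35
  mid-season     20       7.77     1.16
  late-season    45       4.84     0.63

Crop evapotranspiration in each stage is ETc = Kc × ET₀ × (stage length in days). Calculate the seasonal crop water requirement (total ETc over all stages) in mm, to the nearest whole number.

initial: 0.35 × 3.66 × 25 = 32.03 mm
mid-season: 1.16 × 7.77 × 20 = 180.26 mm
late-season: 0.63 × 4.84 × 45 = 137.21 mm
Seasonal total = 349.50 mm

350 mm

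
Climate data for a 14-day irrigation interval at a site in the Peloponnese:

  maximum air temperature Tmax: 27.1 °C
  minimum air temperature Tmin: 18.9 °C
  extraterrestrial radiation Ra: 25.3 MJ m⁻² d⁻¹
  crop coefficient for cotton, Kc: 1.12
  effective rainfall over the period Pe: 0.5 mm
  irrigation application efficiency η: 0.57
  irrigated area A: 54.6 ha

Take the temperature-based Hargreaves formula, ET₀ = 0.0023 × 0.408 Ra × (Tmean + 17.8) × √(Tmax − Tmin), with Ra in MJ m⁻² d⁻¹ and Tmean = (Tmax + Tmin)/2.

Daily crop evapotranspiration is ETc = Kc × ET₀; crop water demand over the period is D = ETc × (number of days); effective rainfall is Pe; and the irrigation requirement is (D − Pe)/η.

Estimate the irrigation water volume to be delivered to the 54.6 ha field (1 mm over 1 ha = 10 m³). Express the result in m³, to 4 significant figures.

Tmean = (27.1 + 18.9)/2 = 23.00 °C
0.408 Ra = 0.408 × 25.3 = 10.3224 mm/d equivalent
ET₀ = 0.0023 × 10.3224 × (23.00 + 17.8) × √8.2 = 0.0023 × 10.3224 × 40.80 × 2.8636 = 2.7738 mm/d
ETc = Kc × ET₀ = 1.12 × 2.7738 = 3.1067 mm/d
Crop demand D = ETc × 14 d = 3.1067 × 14 = 43.494 mm
D − Pe = 43.494 − 0.5 = 42.994 mm
Gross irrigation = 42.994 / 0.57 = 75.428 mm
Volume = 75.428 mm × 54.6 ha × 10 = 41183.7 m³

41180 m³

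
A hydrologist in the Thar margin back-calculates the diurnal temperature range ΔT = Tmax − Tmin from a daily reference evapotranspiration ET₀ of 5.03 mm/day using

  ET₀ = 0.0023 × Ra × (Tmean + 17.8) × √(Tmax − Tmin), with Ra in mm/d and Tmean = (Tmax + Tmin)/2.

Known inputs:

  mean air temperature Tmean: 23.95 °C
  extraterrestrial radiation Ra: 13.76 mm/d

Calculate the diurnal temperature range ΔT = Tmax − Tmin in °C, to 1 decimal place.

√ΔT = ET₀ / [0.0023 × Ra × (Tmean+17.8)] = 5.03 / (0.0023 × 13.76 × 41.75) = 3.8068
ΔT = 3.8068² = 14.492 °C

14.5 °C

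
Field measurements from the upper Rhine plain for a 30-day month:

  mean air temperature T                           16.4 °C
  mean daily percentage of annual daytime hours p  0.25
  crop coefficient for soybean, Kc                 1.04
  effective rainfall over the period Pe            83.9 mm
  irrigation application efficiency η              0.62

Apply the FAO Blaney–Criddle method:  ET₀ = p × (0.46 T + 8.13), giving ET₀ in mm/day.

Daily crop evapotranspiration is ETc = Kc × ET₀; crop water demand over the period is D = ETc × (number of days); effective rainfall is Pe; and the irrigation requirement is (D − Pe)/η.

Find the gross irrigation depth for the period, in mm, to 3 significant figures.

ET₀ = 0.25 × (0.46 × 16.4 + 8.13) = 0.25 × 15.674 = 3.9185 mm/d
ETc = Kc × ET₀ = 1.04 × 3.9185 = 4.0752 mm/d
Crop demand D = ETc × 30 d = 4.0752 × 30 = 122.256 mm
D − Pe = 122.256 − 83.9 = 38.356 mm
Gross irrigation = 38.356 / 0.62 = 61.865 mm

61.9 mm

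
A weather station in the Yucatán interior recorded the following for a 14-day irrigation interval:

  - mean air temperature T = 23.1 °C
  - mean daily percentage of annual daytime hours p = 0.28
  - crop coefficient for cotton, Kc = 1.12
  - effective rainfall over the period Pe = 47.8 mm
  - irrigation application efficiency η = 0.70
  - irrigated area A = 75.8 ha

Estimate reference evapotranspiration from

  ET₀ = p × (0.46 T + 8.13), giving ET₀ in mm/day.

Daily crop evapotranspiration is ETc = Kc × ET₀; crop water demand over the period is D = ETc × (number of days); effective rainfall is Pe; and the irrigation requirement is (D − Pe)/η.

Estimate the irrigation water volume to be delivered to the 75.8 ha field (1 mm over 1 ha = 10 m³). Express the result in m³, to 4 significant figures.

37410 m³

ET₀ = 0.28 × (0.46 × 23.1 + 8.13) = 0.28 × 18.756 = 5.2517 mm/d
ETc = Kc × ET₀ = 1.12 × 5.2517 = 5.8819 mm/d
Crop demand D = ETc × 14 d = 5.8819 × 14 = 82.347 mm
D − Pe = 82.347 − 47.8 = 34.547 mm
Gross irrigation = 34.547 / 0.70 = 49.353 mm
Volume = 49.353 mm × 75.8 ha × 10 = 37409.6 m³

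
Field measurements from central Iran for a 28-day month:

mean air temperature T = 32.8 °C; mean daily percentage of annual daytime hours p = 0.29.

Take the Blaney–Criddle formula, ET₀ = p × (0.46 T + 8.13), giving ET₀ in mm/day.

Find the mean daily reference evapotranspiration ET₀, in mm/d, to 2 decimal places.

6.73 mm/d

ET₀ = 0.29 × (0.46 × 32.8 + 8.13) = 0.29 × 23.218 = 6.7332 mm/d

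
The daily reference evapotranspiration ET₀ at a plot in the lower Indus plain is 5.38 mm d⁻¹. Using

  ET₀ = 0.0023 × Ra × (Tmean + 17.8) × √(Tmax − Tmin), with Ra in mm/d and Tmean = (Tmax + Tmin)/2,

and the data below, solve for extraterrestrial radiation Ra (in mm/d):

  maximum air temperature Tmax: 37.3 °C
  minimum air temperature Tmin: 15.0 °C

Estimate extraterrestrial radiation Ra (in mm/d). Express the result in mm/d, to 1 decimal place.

Tmean = 26.15 °C; √ΔT = 4.7223
Ra = ET₀ / [0.0023 × (Tmean+17.8) × √ΔT] = 5.38 / (0.0023 × 43.95 × 4.7223) = 11.270 mm/d

11.3 mm/d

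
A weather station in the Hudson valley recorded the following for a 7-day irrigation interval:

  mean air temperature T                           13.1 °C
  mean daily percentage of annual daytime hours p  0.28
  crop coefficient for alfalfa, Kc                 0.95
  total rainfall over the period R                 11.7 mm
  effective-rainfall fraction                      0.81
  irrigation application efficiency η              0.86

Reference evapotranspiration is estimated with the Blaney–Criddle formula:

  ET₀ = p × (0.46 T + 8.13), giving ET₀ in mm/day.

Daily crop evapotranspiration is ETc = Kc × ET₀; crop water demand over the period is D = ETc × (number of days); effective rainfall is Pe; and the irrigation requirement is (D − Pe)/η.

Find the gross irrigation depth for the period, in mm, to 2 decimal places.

ET₀ = 0.28 × (0.46 × 13.1 + 8.13) = 0.28 × 14.156 = 3.9637 mm/d
ETc = Kc × ET₀ = 0.95 × 3.9637 = 3.7655 mm/d
Crop demand D = ETc × 7 d = 3.7655 × 7 = 26.359 mm
Pe = 0.81 × 11.7 = 9.477 mm
D − Pe = 26.359 − 9.477 = 16.882 mm
Gross irrigation = 16.882 / 0.86 = 19.630 mm

19.63 mm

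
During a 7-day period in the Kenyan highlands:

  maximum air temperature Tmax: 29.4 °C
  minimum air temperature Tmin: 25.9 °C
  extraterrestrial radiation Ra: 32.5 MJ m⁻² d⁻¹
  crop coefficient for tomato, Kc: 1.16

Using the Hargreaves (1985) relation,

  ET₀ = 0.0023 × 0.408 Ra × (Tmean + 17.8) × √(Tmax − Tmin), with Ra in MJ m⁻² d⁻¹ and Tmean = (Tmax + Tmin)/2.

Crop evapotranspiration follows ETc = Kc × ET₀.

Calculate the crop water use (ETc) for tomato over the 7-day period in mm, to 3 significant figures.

21.1 mm

Tmean = (29.4 + 25.9)/2 = 27.65 °C
0.408 Ra = 0.408 × 32.5 = 13.2600 mm/d equivalent
ET₀ = 0.0023 × 13.2600 × (27.65 + 17.8) × √3.5 = 0.0023 × 13.2600 × 45.45 × 1.8708 = 2.5932 mm/d
ETc = Kc × ET₀ = 1.16 × 2.5932 = 3.0081 mm/d
Over 7 days: 3.0081 × 7 = 21.057 mm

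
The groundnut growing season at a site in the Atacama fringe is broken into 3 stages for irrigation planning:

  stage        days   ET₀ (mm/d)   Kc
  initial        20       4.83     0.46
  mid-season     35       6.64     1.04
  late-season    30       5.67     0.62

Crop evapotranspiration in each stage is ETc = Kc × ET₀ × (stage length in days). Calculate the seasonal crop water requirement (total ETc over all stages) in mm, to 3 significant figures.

initial: 0.46 × 4.83 × 20 = 44.44 mm
mid-season: 1.04 × 6.64 × 35 = 241.70 mm
late-season: 0.62 × 5.67 × 30 = 105.46 mm
Seasonal total = 391.60 mm

392 mm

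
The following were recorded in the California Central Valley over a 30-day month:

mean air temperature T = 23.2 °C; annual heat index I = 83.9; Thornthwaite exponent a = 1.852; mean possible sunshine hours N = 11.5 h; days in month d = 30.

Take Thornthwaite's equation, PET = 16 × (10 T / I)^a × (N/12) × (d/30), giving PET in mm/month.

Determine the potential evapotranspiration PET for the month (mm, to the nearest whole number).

101 mm

10T/I = 10 × 23.2 / 83.9 = 2.7652
(10T/I)^a = 2.7652^1.852 = 6.5778
Uncorrected PET = 16 × 6.5778 = 105.245 mm
Correction = (N/12)(d/30) = (11.5/12)(30/30) = 0.9583
PET = 105.245 × 0.9583 = 100.856 mm/month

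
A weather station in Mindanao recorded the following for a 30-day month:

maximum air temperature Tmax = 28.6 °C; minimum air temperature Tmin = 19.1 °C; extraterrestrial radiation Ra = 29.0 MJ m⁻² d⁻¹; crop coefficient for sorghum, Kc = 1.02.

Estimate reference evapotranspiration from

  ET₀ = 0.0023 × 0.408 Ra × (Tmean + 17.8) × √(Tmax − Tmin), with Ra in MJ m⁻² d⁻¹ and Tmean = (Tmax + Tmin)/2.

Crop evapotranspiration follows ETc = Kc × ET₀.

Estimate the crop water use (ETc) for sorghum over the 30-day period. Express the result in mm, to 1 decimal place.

Tmean = (28.6 + 19.1)/2 = 23.85 °C
0.408 Ra = 0.408 × 29.0 = 11.8320 mm/d equivalent
ET₀ = 0.0023 × 11.8320 × (23.85 + 17.8) × √9.5 = 0.0023 × 11.8320 × 41.65 × 3.0822 = 3.4935 mm/d
ETc = Kc × ET₀ = 1.02 × 3.4935 = 3.5634 mm/d
Over 30 days: 3.5634 × 30 = 106.902 mm

106.9 mm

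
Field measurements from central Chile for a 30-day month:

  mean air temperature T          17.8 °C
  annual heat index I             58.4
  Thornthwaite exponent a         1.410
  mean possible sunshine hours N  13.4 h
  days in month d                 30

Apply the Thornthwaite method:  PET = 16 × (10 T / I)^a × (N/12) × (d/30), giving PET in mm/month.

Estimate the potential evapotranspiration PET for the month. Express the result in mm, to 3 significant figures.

86.0 mm

10T/I = 10 × 17.8 / 58.4 = 3.0479
(10T/I)^a = 3.0479^1.410 = 4.8133
Uncorrected PET = 16 × 4.8133 = 77.013 mm
Correction = (N/12)(d/30) = (13.4/12)(30/30) = 1.1167
PET = 77.013 × 1.1167 = 86.000 mm/month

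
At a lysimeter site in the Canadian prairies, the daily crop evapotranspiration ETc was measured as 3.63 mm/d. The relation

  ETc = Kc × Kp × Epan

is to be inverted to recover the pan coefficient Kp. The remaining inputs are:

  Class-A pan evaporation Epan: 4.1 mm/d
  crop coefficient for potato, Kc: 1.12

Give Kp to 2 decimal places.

0.79

ETc = Kc × Kp × Epan  ⇒  Kp = ETc / (Kc × Epan)
Kp = 3.63 / (1.12 × 4.1) = 3.63 / 4.592 = 0.7905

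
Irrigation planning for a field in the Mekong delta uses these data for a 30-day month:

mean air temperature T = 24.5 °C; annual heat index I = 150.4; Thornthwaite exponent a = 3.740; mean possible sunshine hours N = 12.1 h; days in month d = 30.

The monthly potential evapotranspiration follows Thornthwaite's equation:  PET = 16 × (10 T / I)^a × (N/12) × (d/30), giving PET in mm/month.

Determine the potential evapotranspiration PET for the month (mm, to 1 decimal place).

10T/I = 10 × 24.5 / 150.4 = 1.6290
(10T/I)^a = 1.6290^3.740 = 6.2028
Uncorrected PET = 16 × 6.2028 = 99.245 mm
Correction = (N/12)(d/30) = (12.1/12)(30/30) = 1.0083
PET = 99.245 × 1.0083 = 100.069 mm/month

100.1 mm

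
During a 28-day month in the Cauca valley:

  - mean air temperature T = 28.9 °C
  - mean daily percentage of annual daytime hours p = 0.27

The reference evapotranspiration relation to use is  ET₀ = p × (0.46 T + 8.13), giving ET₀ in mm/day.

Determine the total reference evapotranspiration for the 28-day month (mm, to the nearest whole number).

162 mm

ET₀ = 0.27 × (0.46 × 28.9 + 8.13) = 0.27 × 21.424 = 5.7845 mm/d
Monthly total = 5.7845 × 28 = 161.966 mm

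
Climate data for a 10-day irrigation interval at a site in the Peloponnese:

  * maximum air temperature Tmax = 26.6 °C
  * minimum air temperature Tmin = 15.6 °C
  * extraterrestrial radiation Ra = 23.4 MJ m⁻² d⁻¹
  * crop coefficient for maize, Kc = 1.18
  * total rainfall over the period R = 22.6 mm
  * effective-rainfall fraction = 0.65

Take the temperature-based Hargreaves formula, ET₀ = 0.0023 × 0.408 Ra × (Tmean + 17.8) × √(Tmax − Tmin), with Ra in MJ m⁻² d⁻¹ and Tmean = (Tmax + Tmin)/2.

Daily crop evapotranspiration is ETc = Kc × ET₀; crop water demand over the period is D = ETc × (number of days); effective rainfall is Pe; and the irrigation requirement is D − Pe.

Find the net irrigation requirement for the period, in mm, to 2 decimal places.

Tmean = (26.6 + 15.6)/2 = 21.10 °C
0.408 Ra = 0.408 × 23.4 = 9.5472 mm/d equivalent
ET₀ = 0.0023 × 9.5472 × (21.10 + 17.8) × √11.0 = 0.0023 × 9.5472 × 38.90 × 3.3166 = 2.8330 mm/d
ETc = Kc × ET₀ = 1.18 × 2.8330 = 3.3429 mm/d
Crop demand D = ETc × 10 d = 3.3429 × 10 = 33.429 mm
Pe = 0.65 × 22.6 = 14.690 mm
D − Pe = 33.429 − 14.690 = 18.739 mm

18.74 mm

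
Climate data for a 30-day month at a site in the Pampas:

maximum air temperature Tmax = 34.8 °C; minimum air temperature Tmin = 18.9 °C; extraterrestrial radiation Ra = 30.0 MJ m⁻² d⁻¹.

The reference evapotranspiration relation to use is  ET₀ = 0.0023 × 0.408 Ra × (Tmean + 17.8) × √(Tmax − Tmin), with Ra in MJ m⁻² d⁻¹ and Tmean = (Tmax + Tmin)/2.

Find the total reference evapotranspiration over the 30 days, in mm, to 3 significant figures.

150 mm

Tmean = (34.8 + 18.9)/2 = 26.85 °C
0.408 Ra = 0.408 × 30.0 = 12.2400 mm/d equivalent
ET₀ = 0.0023 × 12.2400 × (26.85 + 17.8) × √15.9 = 0.0023 × 12.2400 × 44.65 × 3.9875 = 5.0122 mm/d
Over 30 days: 5.0122 × 30 = 150.366 mm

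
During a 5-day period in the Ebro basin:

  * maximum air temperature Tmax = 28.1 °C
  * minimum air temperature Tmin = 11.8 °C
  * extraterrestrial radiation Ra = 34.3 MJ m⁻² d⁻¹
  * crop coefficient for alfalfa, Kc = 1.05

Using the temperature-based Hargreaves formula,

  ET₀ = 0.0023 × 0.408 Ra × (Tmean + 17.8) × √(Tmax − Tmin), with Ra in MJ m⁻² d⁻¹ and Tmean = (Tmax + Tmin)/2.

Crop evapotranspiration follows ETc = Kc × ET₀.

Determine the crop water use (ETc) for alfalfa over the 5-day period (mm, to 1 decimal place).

Tmean = (28.1 + 11.8)/2 = 19.95 °C
0.408 Ra = 0.408 × 34.3 = 13.9944 mm/d equivalent
ET₀ = 0.0023 × 13.9944 × (19.95 + 17.8) × √16.3 = 0.0023 × 13.9944 × 37.75 × 4.0373 = 4.9056 mm/d
ETc = Kc × ET₀ = 1.05 × 4.9056 = 5.1509 mm/d
Over 5 days: 5.1509 × 5 = 25.755 mm

25.8 mm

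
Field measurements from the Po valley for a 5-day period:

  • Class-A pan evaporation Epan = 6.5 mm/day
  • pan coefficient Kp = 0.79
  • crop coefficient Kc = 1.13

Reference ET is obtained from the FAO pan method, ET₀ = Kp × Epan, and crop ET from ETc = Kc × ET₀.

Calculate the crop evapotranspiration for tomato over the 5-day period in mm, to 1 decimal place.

ET₀ = 0.79 × 6.5 = 5.1350 mm/d
ETc = Kc × ET₀ = 1.13 × 5.1350 = 5.8026 mm/d
Over 5 days: 5.8026 × 5 = 29.013 mm

29.0 mm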